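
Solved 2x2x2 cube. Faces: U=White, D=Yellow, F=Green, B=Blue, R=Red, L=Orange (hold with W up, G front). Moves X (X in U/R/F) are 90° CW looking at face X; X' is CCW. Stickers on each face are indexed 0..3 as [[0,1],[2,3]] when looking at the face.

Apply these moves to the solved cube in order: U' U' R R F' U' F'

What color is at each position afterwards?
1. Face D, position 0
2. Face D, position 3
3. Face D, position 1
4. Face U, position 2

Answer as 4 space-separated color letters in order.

Answer: G W W B

Derivation:
After move 1 (U'): U=WWWW F=OOGG R=GGRR B=RRBB L=BBOO
After move 2 (U'): U=WWWW F=BBGG R=OORR B=GGBB L=RROO
After move 3 (R): R=RORO U=WBWG F=BYGY D=YBYG B=WGWB
After move 4 (R): R=RROO U=WYWY F=BBGG D=YWYW B=GGBB
After move 5 (F'): F=BGBG U=WYRO R=WRYO D=ROYW L=RYOW
After move 6 (U'): U=YOWR F=RYBG R=BGYO B=WRBB L=GGOW
After move 7 (F'): F=YGRB U=YOBY R=OGRO D=GWYW L=GROW
Query 1: D[0] = G
Query 2: D[3] = W
Query 3: D[1] = W
Query 4: U[2] = B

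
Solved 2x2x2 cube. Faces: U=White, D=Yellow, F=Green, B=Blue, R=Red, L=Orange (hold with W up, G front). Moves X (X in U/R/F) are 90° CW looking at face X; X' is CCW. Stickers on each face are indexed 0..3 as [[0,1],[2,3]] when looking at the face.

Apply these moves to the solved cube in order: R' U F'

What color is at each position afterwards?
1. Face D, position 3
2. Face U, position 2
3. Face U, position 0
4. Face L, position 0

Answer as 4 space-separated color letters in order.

After move 1 (R'): R=RRRR U=WBWB F=GWGW D=YGYG B=YBYB
After move 2 (U): U=WWBB F=RRGW R=YBRR B=OOYB L=GWOO
After move 3 (F'): F=RWRG U=WWYR R=GBYR D=WOYG L=GBOB
Query 1: D[3] = G
Query 2: U[2] = Y
Query 3: U[0] = W
Query 4: L[0] = G

Answer: G Y W G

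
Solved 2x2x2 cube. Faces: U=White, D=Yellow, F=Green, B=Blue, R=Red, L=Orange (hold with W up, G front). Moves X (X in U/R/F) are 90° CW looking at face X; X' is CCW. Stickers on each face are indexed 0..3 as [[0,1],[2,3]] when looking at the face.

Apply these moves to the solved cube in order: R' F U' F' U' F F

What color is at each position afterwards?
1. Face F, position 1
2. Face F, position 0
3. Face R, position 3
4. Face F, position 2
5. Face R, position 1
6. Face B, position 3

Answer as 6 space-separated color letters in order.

After move 1 (R'): R=RRRR U=WBWB F=GWGW D=YGYG B=YBYB
After move 2 (F): F=GGWW U=WBOO R=WRBR D=RRYG L=OYOG
After move 3 (U'): U=BOWO F=OYWW R=GGBR B=WRYB L=YBOG
After move 4 (F'): F=YWOW U=BOGB R=RGRR D=BGYG L=YOOW
After move 5 (U'): U=OBBG F=YOOW R=YWRR B=RGYB L=WROW
After move 6 (F): F=OYWO U=OBWR R=BWGR D=RYYG L=WBOG
After move 7 (F): F=WOOY U=OBGB R=WWRR D=GBYG L=WROY
Query 1: F[1] = O
Query 2: F[0] = W
Query 3: R[3] = R
Query 4: F[2] = O
Query 5: R[1] = W
Query 6: B[3] = B

Answer: O W R O W B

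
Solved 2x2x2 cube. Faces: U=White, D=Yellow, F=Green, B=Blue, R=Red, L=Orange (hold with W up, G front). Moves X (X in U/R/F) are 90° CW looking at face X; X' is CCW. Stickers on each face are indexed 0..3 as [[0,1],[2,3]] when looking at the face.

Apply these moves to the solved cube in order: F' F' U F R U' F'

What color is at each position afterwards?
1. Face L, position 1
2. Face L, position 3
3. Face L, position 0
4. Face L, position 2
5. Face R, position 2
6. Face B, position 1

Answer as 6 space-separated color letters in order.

After move 1 (F'): F=GGGG U=WWRR R=YRYR D=OOYY L=OWOW
After move 2 (F'): F=GGGG U=WWYY R=OROR D=WWYY L=OROR
After move 3 (U): U=YWYW F=ORGG R=BBOR B=ORBB L=GGOR
After move 4 (F): F=GOGR U=YWRG R=YBWR D=OBYY L=GWOW
After move 5 (R): R=WYRB U=YORR F=GBGY D=OBYO B=GRWB
After move 6 (U'): U=ORYR F=GWGY R=GBRB B=WYWB L=GROW
After move 7 (F'): F=WYGG U=ORGR R=BBOB D=RWYO L=GROY
Query 1: L[1] = R
Query 2: L[3] = Y
Query 3: L[0] = G
Query 4: L[2] = O
Query 5: R[2] = O
Query 6: B[1] = Y

Answer: R Y G O O Y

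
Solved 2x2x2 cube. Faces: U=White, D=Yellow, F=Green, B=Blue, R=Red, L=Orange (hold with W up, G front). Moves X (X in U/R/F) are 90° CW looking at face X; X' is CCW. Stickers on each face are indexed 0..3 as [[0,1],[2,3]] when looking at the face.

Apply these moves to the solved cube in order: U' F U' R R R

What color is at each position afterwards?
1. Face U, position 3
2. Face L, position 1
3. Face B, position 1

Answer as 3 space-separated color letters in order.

Answer: W R G

Derivation:
After move 1 (U'): U=WWWW F=OOGG R=GGRR B=RRBB L=BBOO
After move 2 (F): F=GOGO U=WWOB R=WGWR D=RGYY L=BYOY
After move 3 (U'): U=WBWO F=BYGO R=GOWR B=WGBB L=RROY
After move 4 (R): R=WGRO U=WYWO F=BGGY D=RBYW B=OGBB
After move 5 (R): R=RWOG U=WGWY F=BBGW D=RBYO B=OGYB
After move 6 (R): R=ORGW U=WBWW F=BBGO D=RYYO B=YGGB
Query 1: U[3] = W
Query 2: L[1] = R
Query 3: B[1] = G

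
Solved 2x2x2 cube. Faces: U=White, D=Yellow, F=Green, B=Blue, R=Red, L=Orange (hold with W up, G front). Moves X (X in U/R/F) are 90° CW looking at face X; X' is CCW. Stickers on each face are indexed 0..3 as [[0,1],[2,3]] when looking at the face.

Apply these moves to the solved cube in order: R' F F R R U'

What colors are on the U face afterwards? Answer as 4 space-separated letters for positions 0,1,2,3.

Answer: W G W G

Derivation:
After move 1 (R'): R=RRRR U=WBWB F=GWGW D=YGYG B=YBYB
After move 2 (F): F=GGWW U=WBOO R=WRBR D=RRYG L=OYOG
After move 3 (F): F=WGWG U=WBGY R=OROR D=BWYG L=OROR
After move 4 (R): R=OORR U=WGGG F=WWWG D=BYYY B=YBBB
After move 5 (R): R=RORO U=WWGG F=WYWY D=BBYY B=GBGB
After move 6 (U'): U=WGWG F=ORWY R=WYRO B=ROGB L=GBOR
Query: U face = WGWG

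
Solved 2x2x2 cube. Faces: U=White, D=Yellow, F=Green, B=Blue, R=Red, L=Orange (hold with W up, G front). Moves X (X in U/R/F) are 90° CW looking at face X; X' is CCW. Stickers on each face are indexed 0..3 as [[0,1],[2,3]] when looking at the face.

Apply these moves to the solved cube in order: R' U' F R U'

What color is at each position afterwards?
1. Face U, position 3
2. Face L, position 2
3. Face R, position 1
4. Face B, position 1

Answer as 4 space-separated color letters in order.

After move 1 (R'): R=RRRR U=WBWB F=GWGW D=YGYG B=YBYB
After move 2 (U'): U=BBWW F=OOGW R=GWRR B=RRYB L=YBOO
After move 3 (F): F=GOWO U=BBOB R=WWWR D=RGYG L=YYOG
After move 4 (R): R=WWRW U=BOOO F=GGWG D=RYYR B=BRBB
After move 5 (U'): U=OOBO F=YYWG R=GGRW B=WWBB L=BROG
Query 1: U[3] = O
Query 2: L[2] = O
Query 3: R[1] = G
Query 4: B[1] = W

Answer: O O G W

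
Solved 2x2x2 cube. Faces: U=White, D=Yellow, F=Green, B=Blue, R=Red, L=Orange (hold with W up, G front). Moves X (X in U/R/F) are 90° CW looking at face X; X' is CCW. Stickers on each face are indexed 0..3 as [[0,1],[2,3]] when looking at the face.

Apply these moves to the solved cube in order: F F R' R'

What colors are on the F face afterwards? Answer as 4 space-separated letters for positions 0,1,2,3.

Answer: G B G B

Derivation:
After move 1 (F): F=GGGG U=WWOO R=WRWR D=RRYY L=OYOY
After move 2 (F): F=GGGG U=WWYY R=OROR D=WWYY L=OROR
After move 3 (R'): R=RROO U=WBYB F=GWGY D=WGYG B=YBWB
After move 4 (R'): R=RORO U=WWYY F=GBGB D=WWYY B=GBGB
Query: F face = GBGB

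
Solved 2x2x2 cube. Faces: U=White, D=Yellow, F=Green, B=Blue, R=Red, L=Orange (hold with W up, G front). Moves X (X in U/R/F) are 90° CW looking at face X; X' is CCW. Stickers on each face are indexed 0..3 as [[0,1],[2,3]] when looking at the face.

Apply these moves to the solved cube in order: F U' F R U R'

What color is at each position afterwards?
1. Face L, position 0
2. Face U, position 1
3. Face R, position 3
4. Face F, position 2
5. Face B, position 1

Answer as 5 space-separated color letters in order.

After move 1 (F): F=GGGG U=WWOO R=WRWR D=RRYY L=OYOY
After move 2 (U'): U=WOWO F=OYGG R=GGWR B=WRBB L=BBOY
After move 3 (F): F=GOGY U=WOYB R=WGOR D=WGYY L=BROR
After move 4 (R): R=OWRG U=WOYY F=GGGY D=WBYW B=BROB
After move 5 (U): U=YWYO F=OWGY R=BRRG B=BROB L=GGOR
After move 6 (R'): R=RGBR U=YOYB F=OWGO D=WWYY B=WRBB
Query 1: L[0] = G
Query 2: U[1] = O
Query 3: R[3] = R
Query 4: F[2] = G
Query 5: B[1] = R

Answer: G O R G R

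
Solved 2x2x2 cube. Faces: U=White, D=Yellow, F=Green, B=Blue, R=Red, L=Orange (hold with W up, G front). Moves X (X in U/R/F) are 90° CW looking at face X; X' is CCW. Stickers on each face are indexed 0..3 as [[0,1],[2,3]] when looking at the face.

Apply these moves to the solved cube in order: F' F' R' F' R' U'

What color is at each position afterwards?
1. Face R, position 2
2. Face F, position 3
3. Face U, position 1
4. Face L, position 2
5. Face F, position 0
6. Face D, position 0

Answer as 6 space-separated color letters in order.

Answer: G O Y O O R

Derivation:
After move 1 (F'): F=GGGG U=WWRR R=YRYR D=OOYY L=OWOW
After move 2 (F'): F=GGGG U=WWYY R=OROR D=WWYY L=OROR
After move 3 (R'): R=RROO U=WBYB F=GWGY D=WGYG B=YBWB
After move 4 (F'): F=WYGG U=WBRO R=GRWO D=RRYG L=OBOY
After move 5 (R'): R=ROGW U=WWRY F=WBGO D=RYYG B=GBRB
After move 6 (U'): U=WYWR F=OBGO R=WBGW B=RORB L=GBOY
Query 1: R[2] = G
Query 2: F[3] = O
Query 3: U[1] = Y
Query 4: L[2] = O
Query 5: F[0] = O
Query 6: D[0] = R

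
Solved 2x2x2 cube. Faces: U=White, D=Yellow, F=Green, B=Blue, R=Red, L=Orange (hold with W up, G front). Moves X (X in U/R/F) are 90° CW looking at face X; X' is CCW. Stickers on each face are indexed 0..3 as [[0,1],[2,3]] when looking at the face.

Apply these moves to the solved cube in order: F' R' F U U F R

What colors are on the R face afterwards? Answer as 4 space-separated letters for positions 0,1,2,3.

After move 1 (F'): F=GGGG U=WWRR R=YRYR D=OOYY L=OWOW
After move 2 (R'): R=RRYY U=WBRB F=GWGR D=OGYG B=YBOB
After move 3 (F): F=GGRW U=WBWW R=RRBY D=YRYG L=OOOG
After move 4 (U): U=WWWB F=RRRW R=YBBY B=OOOB L=GGOG
After move 5 (U): U=WWBW F=YBRW R=OOBY B=GGOB L=RROG
After move 6 (F): F=RYWB U=WWGR R=BOWY D=BOYG L=RYOR
After move 7 (R): R=WBYO U=WYGB F=ROWG D=BOYG B=RGWB
Query: R face = WBYO

Answer: W B Y O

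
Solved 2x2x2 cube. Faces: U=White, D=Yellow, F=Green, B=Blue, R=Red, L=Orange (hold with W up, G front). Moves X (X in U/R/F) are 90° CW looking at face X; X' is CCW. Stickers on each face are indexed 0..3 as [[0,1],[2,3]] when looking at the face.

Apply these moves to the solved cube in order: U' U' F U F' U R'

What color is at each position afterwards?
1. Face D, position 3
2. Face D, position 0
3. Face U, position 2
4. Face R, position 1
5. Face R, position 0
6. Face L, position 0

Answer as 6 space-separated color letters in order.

After move 1 (U'): U=WWWW F=OOGG R=GGRR B=RRBB L=BBOO
After move 2 (U'): U=WWWW F=BBGG R=OORR B=GGBB L=RROO
After move 3 (F): F=GBGB U=WWOR R=WOWR D=ROYY L=RYOY
After move 4 (U): U=OWRW F=WOGB R=GGWR B=RYBB L=GBOY
After move 5 (F'): F=OBWG U=OWGW R=OGRR D=BYYY L=GWOR
After move 6 (U): U=GOWW F=OGWG R=RYRR B=GWBB L=OBOR
After move 7 (R'): R=YRRR U=GBWG F=OOWW D=BGYG B=YWYB
Query 1: D[3] = G
Query 2: D[0] = B
Query 3: U[2] = W
Query 4: R[1] = R
Query 5: R[0] = Y
Query 6: L[0] = O

Answer: G B W R Y O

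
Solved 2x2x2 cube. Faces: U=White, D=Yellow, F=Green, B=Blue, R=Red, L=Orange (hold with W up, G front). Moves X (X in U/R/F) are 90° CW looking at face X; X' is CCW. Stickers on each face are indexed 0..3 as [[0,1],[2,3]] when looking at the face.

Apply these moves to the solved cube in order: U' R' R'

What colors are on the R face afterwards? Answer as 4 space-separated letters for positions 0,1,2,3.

After move 1 (U'): U=WWWW F=OOGG R=GGRR B=RRBB L=BBOO
After move 2 (R'): R=GRGR U=WBWR F=OWGW D=YOYG B=YRYB
After move 3 (R'): R=RRGG U=WYWY F=OBGR D=YWYW B=GROB
Query: R face = RRGG

Answer: R R G G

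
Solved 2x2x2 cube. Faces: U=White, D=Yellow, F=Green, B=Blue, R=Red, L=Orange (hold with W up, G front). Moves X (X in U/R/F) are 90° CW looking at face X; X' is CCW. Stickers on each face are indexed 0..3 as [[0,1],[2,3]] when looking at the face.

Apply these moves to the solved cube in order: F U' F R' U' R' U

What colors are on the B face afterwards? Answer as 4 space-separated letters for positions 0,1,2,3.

After move 1 (F): F=GGGG U=WWOO R=WRWR D=RRYY L=OYOY
After move 2 (U'): U=WOWO F=OYGG R=GGWR B=WRBB L=BBOY
After move 3 (F): F=GOGY U=WOYB R=WGOR D=WGYY L=BROR
After move 4 (R'): R=GRWO U=WBYW F=GOGB D=WOYY B=YRGB
After move 5 (U'): U=BWWY F=BRGB R=GOWO B=GRGB L=YROR
After move 6 (R'): R=OOGW U=BGWG F=BWGY D=WRYB B=YROB
After move 7 (U): U=WBGG F=OOGY R=YRGW B=YROB L=BWOR
Query: B face = YROB

Answer: Y R O B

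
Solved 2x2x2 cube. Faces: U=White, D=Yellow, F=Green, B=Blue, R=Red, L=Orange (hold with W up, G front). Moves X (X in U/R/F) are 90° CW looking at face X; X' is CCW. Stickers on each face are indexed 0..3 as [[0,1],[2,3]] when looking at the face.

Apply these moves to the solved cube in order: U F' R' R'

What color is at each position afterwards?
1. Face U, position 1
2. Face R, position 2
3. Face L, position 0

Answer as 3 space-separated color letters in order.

After move 1 (U): U=WWWW F=RRGG R=BBRR B=OOBB L=GGOO
After move 2 (F'): F=RGRG U=WWBR R=YBYR D=GOYY L=GWOW
After move 3 (R'): R=BRYY U=WBBO F=RWRR D=GGYG B=YOOB
After move 4 (R'): R=RYBY U=WOBY F=RBRO D=GWYR B=GOGB
Query 1: U[1] = O
Query 2: R[2] = B
Query 3: L[0] = G

Answer: O B G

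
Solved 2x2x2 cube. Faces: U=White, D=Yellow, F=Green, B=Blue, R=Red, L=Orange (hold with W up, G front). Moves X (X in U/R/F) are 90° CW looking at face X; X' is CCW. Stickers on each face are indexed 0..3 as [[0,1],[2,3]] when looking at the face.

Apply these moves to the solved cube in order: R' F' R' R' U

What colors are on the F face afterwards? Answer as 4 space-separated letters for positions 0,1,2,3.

Answer: R Y G Y

Derivation:
After move 1 (R'): R=RRRR U=WBWB F=GWGW D=YGYG B=YBYB
After move 2 (F'): F=WWGG U=WBRR R=GRYR D=OOYG L=OBOW
After move 3 (R'): R=RRGY U=WYRY F=WBGR D=OWYG B=GBOB
After move 4 (R'): R=RYRG U=WORG F=WYGY D=OBYR B=GBWB
After move 5 (U): U=RWGO F=RYGY R=GBRG B=OBWB L=WYOW
Query: F face = RYGY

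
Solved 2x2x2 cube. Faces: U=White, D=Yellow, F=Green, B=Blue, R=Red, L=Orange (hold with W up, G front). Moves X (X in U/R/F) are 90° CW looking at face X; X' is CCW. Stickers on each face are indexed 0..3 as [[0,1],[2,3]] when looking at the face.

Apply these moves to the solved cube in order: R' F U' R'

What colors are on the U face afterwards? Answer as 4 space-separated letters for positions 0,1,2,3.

After move 1 (R'): R=RRRR U=WBWB F=GWGW D=YGYG B=YBYB
After move 2 (F): F=GGWW U=WBOO R=WRBR D=RRYG L=OYOG
After move 3 (U'): U=BOWO F=OYWW R=GGBR B=WRYB L=YBOG
After move 4 (R'): R=GRGB U=BYWW F=OOWO D=RYYW B=GRRB
Query: U face = BYWW

Answer: B Y W W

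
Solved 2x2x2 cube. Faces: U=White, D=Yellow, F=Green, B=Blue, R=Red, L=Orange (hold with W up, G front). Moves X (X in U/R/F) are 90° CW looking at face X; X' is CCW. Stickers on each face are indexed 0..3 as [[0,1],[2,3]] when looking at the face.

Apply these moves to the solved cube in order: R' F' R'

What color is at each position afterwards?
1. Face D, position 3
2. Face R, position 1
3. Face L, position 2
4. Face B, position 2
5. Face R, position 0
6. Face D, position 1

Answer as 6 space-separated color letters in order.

Answer: G R O O R W

Derivation:
After move 1 (R'): R=RRRR U=WBWB F=GWGW D=YGYG B=YBYB
After move 2 (F'): F=WWGG U=WBRR R=GRYR D=OOYG L=OBOW
After move 3 (R'): R=RRGY U=WYRY F=WBGR D=OWYG B=GBOB
Query 1: D[3] = G
Query 2: R[1] = R
Query 3: L[2] = O
Query 4: B[2] = O
Query 5: R[0] = R
Query 6: D[1] = W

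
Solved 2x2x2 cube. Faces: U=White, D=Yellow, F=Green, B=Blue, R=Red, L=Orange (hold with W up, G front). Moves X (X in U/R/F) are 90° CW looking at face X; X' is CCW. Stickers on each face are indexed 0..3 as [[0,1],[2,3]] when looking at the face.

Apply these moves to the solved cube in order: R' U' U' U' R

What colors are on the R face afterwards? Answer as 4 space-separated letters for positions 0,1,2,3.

After move 1 (R'): R=RRRR U=WBWB F=GWGW D=YGYG B=YBYB
After move 2 (U'): U=BBWW F=OOGW R=GWRR B=RRYB L=YBOO
After move 3 (U'): U=BWBW F=YBGW R=OORR B=GWYB L=RROO
After move 4 (U'): U=WWBB F=RRGW R=YBRR B=OOYB L=GWOO
After move 5 (R): R=RYRB U=WRBW F=RGGG D=YYYO B=BOWB
Query: R face = RYRB

Answer: R Y R B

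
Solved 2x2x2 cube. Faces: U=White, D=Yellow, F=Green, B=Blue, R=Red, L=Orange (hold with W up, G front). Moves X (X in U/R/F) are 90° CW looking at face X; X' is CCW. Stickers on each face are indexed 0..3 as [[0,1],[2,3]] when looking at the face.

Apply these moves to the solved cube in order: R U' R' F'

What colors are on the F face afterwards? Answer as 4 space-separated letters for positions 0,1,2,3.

Answer: G W O G

Derivation:
After move 1 (R): R=RRRR U=WGWG F=GYGY D=YBYB B=WBWB
After move 2 (U'): U=GGWW F=OOGY R=GYRR B=RRWB L=WBOO
After move 3 (R'): R=YRGR U=GWWR F=OGGW D=YOYY B=BRBB
After move 4 (F'): F=GWOG U=GWYG R=ORYR D=BOYY L=WROW
Query: F face = GWOG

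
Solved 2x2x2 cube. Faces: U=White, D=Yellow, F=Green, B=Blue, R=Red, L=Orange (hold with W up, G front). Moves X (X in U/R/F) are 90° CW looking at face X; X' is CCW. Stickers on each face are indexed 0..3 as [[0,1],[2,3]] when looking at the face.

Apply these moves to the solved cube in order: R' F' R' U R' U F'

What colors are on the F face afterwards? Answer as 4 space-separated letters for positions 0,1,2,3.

After move 1 (R'): R=RRRR U=WBWB F=GWGW D=YGYG B=YBYB
After move 2 (F'): F=WWGG U=WBRR R=GRYR D=OOYG L=OBOW
After move 3 (R'): R=RRGY U=WYRY F=WBGR D=OWYG B=GBOB
After move 4 (U): U=RWYY F=RRGR R=GBGY B=OBOB L=WBOW
After move 5 (R'): R=BYGG U=ROYO F=RWGY D=ORYR B=GBWB
After move 6 (U): U=YROO F=BYGY R=GBGG B=WBWB L=RWOW
After move 7 (F'): F=YYBG U=YRGG R=RBOG D=WWYR L=ROOO
Query: F face = YYBG

Answer: Y Y B G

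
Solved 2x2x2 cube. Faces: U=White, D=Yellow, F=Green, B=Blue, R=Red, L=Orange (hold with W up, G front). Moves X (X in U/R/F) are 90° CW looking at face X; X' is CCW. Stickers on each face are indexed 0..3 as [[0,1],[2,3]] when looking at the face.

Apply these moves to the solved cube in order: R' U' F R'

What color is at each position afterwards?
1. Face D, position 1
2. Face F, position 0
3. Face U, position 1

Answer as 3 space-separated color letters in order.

Answer: O G Y

Derivation:
After move 1 (R'): R=RRRR U=WBWB F=GWGW D=YGYG B=YBYB
After move 2 (U'): U=BBWW F=OOGW R=GWRR B=RRYB L=YBOO
After move 3 (F): F=GOWO U=BBOB R=WWWR D=RGYG L=YYOG
After move 4 (R'): R=WRWW U=BYOR F=GBWB D=ROYO B=GRGB
Query 1: D[1] = O
Query 2: F[0] = G
Query 3: U[1] = Y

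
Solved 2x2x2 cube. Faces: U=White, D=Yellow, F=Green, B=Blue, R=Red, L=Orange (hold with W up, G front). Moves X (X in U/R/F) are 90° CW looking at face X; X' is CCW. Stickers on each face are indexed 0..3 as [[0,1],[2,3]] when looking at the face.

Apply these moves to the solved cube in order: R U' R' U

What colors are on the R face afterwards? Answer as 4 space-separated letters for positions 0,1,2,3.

Answer: B R G R

Derivation:
After move 1 (R): R=RRRR U=WGWG F=GYGY D=YBYB B=WBWB
After move 2 (U'): U=GGWW F=OOGY R=GYRR B=RRWB L=WBOO
After move 3 (R'): R=YRGR U=GWWR F=OGGW D=YOYY B=BRBB
After move 4 (U): U=WGRW F=YRGW R=BRGR B=WBBB L=OGOO
Query: R face = BRGR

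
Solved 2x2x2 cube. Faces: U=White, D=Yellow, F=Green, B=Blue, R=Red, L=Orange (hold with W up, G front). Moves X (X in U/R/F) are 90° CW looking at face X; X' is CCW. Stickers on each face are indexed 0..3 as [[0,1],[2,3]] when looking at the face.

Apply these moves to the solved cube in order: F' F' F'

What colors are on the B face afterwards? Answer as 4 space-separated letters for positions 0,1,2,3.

Answer: B B B B

Derivation:
After move 1 (F'): F=GGGG U=WWRR R=YRYR D=OOYY L=OWOW
After move 2 (F'): F=GGGG U=WWYY R=OROR D=WWYY L=OROR
After move 3 (F'): F=GGGG U=WWOO R=WRWR D=RRYY L=OYOY
Query: B face = BBBB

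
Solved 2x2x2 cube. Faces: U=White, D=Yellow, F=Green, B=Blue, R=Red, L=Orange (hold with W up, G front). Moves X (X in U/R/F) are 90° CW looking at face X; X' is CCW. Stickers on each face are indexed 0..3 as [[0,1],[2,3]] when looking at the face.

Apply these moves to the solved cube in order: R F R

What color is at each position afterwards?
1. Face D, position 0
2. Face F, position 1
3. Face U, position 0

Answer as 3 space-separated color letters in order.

Answer: R R W

Derivation:
After move 1 (R): R=RRRR U=WGWG F=GYGY D=YBYB B=WBWB
After move 2 (F): F=GGYY U=WGOO R=WRGR D=RRYB L=OYOB
After move 3 (R): R=GWRR U=WGOY F=GRYB D=RWYW B=OBGB
Query 1: D[0] = R
Query 2: F[1] = R
Query 3: U[0] = W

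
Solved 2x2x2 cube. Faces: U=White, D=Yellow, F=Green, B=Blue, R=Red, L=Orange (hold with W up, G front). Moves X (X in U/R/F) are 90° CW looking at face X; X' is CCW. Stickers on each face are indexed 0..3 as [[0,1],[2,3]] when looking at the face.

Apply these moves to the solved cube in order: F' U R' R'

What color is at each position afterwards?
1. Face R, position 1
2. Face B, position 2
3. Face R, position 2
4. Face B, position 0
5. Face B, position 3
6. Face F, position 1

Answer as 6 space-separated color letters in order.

Answer: Y R B G B B

Derivation:
After move 1 (F'): F=GGGG U=WWRR R=YRYR D=OOYY L=OWOW
After move 2 (U): U=RWRW F=YRGG R=BBYR B=OWBB L=GGOW
After move 3 (R'): R=BRBY U=RBRO F=YWGW D=ORYG B=YWOB
After move 4 (R'): R=RYBB U=RORY F=YBGO D=OWYW B=GWRB
Query 1: R[1] = Y
Query 2: B[2] = R
Query 3: R[2] = B
Query 4: B[0] = G
Query 5: B[3] = B
Query 6: F[1] = B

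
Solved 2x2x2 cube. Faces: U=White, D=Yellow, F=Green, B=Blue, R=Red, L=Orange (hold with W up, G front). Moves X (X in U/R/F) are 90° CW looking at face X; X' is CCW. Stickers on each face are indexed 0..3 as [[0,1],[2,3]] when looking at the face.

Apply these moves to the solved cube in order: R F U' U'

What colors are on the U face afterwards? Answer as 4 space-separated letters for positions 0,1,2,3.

After move 1 (R): R=RRRR U=WGWG F=GYGY D=YBYB B=WBWB
After move 2 (F): F=GGYY U=WGOO R=WRGR D=RRYB L=OYOB
After move 3 (U'): U=GOWO F=OYYY R=GGGR B=WRWB L=WBOB
After move 4 (U'): U=OOGW F=WBYY R=OYGR B=GGWB L=WROB
Query: U face = OOGW

Answer: O O G W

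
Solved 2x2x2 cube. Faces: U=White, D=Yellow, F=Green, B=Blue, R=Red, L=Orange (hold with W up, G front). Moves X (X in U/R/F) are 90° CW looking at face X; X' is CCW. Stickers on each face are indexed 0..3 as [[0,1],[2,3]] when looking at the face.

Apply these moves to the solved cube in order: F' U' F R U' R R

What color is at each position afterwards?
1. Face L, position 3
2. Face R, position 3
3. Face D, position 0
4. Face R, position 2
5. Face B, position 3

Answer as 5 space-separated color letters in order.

After move 1 (F'): F=GGGG U=WWRR R=YRYR D=OOYY L=OWOW
After move 2 (U'): U=WRWR F=OWGG R=GGYR B=YRBB L=BBOW
After move 3 (F): F=GOGW U=WRWB R=WGRR D=YGYY L=BOOO
After move 4 (R): R=RWRG U=WOWW F=GGGY D=YBYY B=BRRB
After move 5 (U'): U=OWWW F=BOGY R=GGRG B=RWRB L=BROO
After move 6 (R): R=RGGG U=OOWY F=BBGY D=YRYR B=WWWB
After move 7 (R): R=GRGG U=OBWY F=BRGR D=YWYW B=YWOB
Query 1: L[3] = O
Query 2: R[3] = G
Query 3: D[0] = Y
Query 4: R[2] = G
Query 5: B[3] = B

Answer: O G Y G B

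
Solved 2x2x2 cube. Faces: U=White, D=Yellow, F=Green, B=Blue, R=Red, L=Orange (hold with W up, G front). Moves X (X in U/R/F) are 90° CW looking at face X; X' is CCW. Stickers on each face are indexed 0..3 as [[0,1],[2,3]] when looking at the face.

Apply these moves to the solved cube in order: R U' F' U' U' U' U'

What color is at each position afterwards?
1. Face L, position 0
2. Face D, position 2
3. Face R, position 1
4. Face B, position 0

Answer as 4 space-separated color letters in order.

Answer: W Y Y R

Derivation:
After move 1 (R): R=RRRR U=WGWG F=GYGY D=YBYB B=WBWB
After move 2 (U'): U=GGWW F=OOGY R=GYRR B=RRWB L=WBOO
After move 3 (F'): F=OYOG U=GGGR R=BYYR D=BOYB L=WWOW
After move 4 (U'): U=GRGG F=WWOG R=OYYR B=BYWB L=RROW
After move 5 (U'): U=RGGG F=RROG R=WWYR B=OYWB L=BYOW
After move 6 (U'): U=GGRG F=BYOG R=RRYR B=WWWB L=OYOW
After move 7 (U'): U=GGGR F=OYOG R=BYYR B=RRWB L=WWOW
Query 1: L[0] = W
Query 2: D[2] = Y
Query 3: R[1] = Y
Query 4: B[0] = R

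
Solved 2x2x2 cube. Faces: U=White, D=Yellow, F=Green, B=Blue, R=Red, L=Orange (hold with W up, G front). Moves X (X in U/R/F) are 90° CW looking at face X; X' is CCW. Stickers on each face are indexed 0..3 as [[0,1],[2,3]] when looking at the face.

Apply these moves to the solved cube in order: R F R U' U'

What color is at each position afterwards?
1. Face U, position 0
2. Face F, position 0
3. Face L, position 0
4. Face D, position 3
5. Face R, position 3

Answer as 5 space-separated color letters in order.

Answer: Y O G W R

Derivation:
After move 1 (R): R=RRRR U=WGWG F=GYGY D=YBYB B=WBWB
After move 2 (F): F=GGYY U=WGOO R=WRGR D=RRYB L=OYOB
After move 3 (R): R=GWRR U=WGOY F=GRYB D=RWYW B=OBGB
After move 4 (U'): U=GYWO F=OYYB R=GRRR B=GWGB L=OBOB
After move 5 (U'): U=YOGW F=OBYB R=OYRR B=GRGB L=GWOB
Query 1: U[0] = Y
Query 2: F[0] = O
Query 3: L[0] = G
Query 4: D[3] = W
Query 5: R[3] = R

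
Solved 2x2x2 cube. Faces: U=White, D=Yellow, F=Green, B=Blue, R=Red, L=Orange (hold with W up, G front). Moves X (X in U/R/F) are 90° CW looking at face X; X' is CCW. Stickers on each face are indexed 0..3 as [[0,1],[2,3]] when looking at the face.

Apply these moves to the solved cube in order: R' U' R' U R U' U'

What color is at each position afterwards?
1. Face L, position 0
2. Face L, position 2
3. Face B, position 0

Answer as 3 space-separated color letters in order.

After move 1 (R'): R=RRRR U=WBWB F=GWGW D=YGYG B=YBYB
After move 2 (U'): U=BBWW F=OOGW R=GWRR B=RRYB L=YBOO
After move 3 (R'): R=WRGR U=BYWR F=OBGW D=YOYW B=GRGB
After move 4 (U): U=WBRY F=WRGW R=GRGR B=YBGB L=OBOO
After move 5 (R): R=GGRR U=WRRW F=WOGW D=YGYY B=YBBB
After move 6 (U'): U=RWWR F=OBGW R=WORR B=GGBB L=YBOO
After move 7 (U'): U=WRRW F=YBGW R=OBRR B=WOBB L=GGOO
Query 1: L[0] = G
Query 2: L[2] = O
Query 3: B[0] = W

Answer: G O W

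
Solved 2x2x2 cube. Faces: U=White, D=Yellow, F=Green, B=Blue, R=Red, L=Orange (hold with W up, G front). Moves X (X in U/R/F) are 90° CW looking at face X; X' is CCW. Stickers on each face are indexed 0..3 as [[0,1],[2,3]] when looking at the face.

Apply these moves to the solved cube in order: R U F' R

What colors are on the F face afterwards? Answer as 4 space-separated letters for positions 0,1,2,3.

Answer: R O R B

Derivation:
After move 1 (R): R=RRRR U=WGWG F=GYGY D=YBYB B=WBWB
After move 2 (U): U=WWGG F=RRGY R=WBRR B=OOWB L=GYOO
After move 3 (F'): F=RYRG U=WWWR R=BBYR D=YOYB L=GGOG
After move 4 (R): R=YBRB U=WYWG F=RORB D=YWYO B=ROWB
Query: F face = RORB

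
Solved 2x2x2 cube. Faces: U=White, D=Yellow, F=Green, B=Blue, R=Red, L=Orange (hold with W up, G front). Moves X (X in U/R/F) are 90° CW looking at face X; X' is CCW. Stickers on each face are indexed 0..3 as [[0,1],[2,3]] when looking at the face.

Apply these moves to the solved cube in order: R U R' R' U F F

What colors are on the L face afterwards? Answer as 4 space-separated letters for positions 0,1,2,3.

Answer: R B O Y

Derivation:
After move 1 (R): R=RRRR U=WGWG F=GYGY D=YBYB B=WBWB
After move 2 (U): U=WWGG F=RRGY R=WBRR B=OOWB L=GYOO
After move 3 (R'): R=BRWR U=WWGO F=RWGG D=YRYY B=BOBB
After move 4 (R'): R=RRBW U=WBGB F=RWGO D=YWYG B=YORB
After move 5 (U): U=GWBB F=RRGO R=YOBW B=GYRB L=RWOO
After move 6 (F): F=GROR U=GWOW R=BOBW D=BYYG L=RYOW
After move 7 (F): F=OGRR U=GWWY R=OOWW D=BBYG L=RBOY
Query: L face = RBOY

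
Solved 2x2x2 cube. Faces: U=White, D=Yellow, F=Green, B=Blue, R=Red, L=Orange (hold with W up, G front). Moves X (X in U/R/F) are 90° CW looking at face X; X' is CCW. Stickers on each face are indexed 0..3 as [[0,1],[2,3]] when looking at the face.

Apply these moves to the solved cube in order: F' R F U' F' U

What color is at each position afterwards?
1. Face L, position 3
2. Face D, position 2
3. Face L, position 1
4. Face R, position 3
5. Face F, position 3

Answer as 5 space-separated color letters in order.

After move 1 (F'): F=GGGG U=WWRR R=YRYR D=OOYY L=OWOW
After move 2 (R): R=YYRR U=WGRG F=GOGY D=OBYB B=RBWB
After move 3 (F): F=GGYO U=WGWW R=RYGR D=RYYB L=OOOB
After move 4 (U'): U=GWWW F=OOYO R=GGGR B=RYWB L=RBOB
After move 5 (F'): F=OOOY U=GWGG R=YGRR D=BBYB L=RWOW
After move 6 (U): U=GGGW F=YGOY R=RYRR B=RWWB L=OOOW
Query 1: L[3] = W
Query 2: D[2] = Y
Query 3: L[1] = O
Query 4: R[3] = R
Query 5: F[3] = Y

Answer: W Y O R Y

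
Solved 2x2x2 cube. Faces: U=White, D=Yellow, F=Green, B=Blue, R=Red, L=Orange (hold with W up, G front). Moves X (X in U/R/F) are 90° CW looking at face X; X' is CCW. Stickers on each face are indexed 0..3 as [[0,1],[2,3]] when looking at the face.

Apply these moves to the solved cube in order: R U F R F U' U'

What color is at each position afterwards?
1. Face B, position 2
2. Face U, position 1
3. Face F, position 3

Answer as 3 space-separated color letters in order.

After move 1 (R): R=RRRR U=WGWG F=GYGY D=YBYB B=WBWB
After move 2 (U): U=WWGG F=RRGY R=WBRR B=OOWB L=GYOO
After move 3 (F): F=GRYR U=WWOY R=GBGR D=RWYB L=GYOB
After move 4 (R): R=GGRB U=WROR F=GWYB D=RWYO B=YOWB
After move 5 (F): F=YGBW U=WRBY R=OGRB D=RGYO L=GROW
After move 6 (U'): U=RYWB F=GRBW R=YGRB B=OGWB L=YOOW
After move 7 (U'): U=YBRW F=YOBW R=GRRB B=YGWB L=OGOW
Query 1: B[2] = W
Query 2: U[1] = B
Query 3: F[3] = W

Answer: W B W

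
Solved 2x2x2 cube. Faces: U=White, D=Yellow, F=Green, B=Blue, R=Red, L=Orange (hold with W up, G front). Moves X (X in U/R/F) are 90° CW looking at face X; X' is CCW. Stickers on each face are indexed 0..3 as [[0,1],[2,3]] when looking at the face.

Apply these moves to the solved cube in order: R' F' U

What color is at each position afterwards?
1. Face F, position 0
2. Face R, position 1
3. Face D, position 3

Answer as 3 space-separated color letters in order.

After move 1 (R'): R=RRRR U=WBWB F=GWGW D=YGYG B=YBYB
After move 2 (F'): F=WWGG U=WBRR R=GRYR D=OOYG L=OBOW
After move 3 (U): U=RWRB F=GRGG R=YBYR B=OBYB L=WWOW
Query 1: F[0] = G
Query 2: R[1] = B
Query 3: D[3] = G

Answer: G B G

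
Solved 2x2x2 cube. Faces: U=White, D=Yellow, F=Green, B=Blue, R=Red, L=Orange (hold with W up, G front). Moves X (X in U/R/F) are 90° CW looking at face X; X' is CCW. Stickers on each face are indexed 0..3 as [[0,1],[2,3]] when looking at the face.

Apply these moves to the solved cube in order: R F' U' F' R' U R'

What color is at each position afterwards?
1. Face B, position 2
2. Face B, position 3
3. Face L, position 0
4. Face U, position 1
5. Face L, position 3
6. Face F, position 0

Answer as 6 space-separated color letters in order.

Answer: G B G W W Y

Derivation:
After move 1 (R): R=RRRR U=WGWG F=GYGY D=YBYB B=WBWB
After move 2 (F'): F=YYGG U=WGRR R=BRYR D=OOYB L=OGOW
After move 3 (U'): U=GRWR F=OGGG R=YYYR B=BRWB L=WBOW
After move 4 (F'): F=GGOG U=GRYY R=OYOR D=BWYB L=WROW
After move 5 (R'): R=YROO U=GWYB F=GROY D=BGYG B=BRWB
After move 6 (U): U=YGBW F=YROY R=BROO B=WRWB L=GROW
After move 7 (R'): R=ROBO U=YWBW F=YGOW D=BRYY B=GRGB
Query 1: B[2] = G
Query 2: B[3] = B
Query 3: L[0] = G
Query 4: U[1] = W
Query 5: L[3] = W
Query 6: F[0] = Y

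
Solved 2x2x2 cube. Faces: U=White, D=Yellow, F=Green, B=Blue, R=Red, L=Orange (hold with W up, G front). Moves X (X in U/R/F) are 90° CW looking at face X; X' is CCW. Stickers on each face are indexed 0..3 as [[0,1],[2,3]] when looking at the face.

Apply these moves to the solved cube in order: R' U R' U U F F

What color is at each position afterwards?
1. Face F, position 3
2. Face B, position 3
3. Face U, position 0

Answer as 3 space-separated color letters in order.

Answer: G B O

Derivation:
After move 1 (R'): R=RRRR U=WBWB F=GWGW D=YGYG B=YBYB
After move 2 (U): U=WWBB F=RRGW R=YBRR B=OOYB L=GWOO
After move 3 (R'): R=BRYR U=WYBO F=RWGB D=YRYW B=GOGB
After move 4 (U): U=BWOY F=BRGB R=GOYR B=GWGB L=RWOO
After move 5 (U): U=OBYW F=GOGB R=GWYR B=RWGB L=BROO
After move 6 (F): F=GGBO U=OBOR R=YWWR D=YGYW L=BYOR
After move 7 (F): F=BGOG U=OBRY R=OWRR D=WYYW L=BYOG
Query 1: F[3] = G
Query 2: B[3] = B
Query 3: U[0] = O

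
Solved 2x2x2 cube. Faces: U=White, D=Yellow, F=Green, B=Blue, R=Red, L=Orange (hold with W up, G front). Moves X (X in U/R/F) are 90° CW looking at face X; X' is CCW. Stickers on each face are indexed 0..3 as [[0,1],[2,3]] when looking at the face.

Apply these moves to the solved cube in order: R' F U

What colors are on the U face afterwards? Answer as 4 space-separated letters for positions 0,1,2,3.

Answer: O W O B

Derivation:
After move 1 (R'): R=RRRR U=WBWB F=GWGW D=YGYG B=YBYB
After move 2 (F): F=GGWW U=WBOO R=WRBR D=RRYG L=OYOG
After move 3 (U): U=OWOB F=WRWW R=YBBR B=OYYB L=GGOG
Query: U face = OWOB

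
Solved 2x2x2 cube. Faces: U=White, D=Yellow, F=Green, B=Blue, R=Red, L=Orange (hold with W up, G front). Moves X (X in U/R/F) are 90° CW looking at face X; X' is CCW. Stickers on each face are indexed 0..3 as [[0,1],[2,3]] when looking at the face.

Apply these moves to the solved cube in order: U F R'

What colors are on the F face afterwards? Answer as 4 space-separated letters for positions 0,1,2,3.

After move 1 (U): U=WWWW F=RRGG R=BBRR B=OOBB L=GGOO
After move 2 (F): F=GRGR U=WWOG R=WBWR D=RBYY L=GYOY
After move 3 (R'): R=BRWW U=WBOO F=GWGG D=RRYR B=YOBB
Query: F face = GWGG

Answer: G W G G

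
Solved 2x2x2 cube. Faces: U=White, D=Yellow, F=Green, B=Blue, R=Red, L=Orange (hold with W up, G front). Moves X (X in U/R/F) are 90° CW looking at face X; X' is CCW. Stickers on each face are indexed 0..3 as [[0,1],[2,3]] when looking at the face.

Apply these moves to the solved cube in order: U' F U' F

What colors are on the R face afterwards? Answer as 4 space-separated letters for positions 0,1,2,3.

After move 1 (U'): U=WWWW F=OOGG R=GGRR B=RRBB L=BBOO
After move 2 (F): F=GOGO U=WWOB R=WGWR D=RGYY L=BYOY
After move 3 (U'): U=WBWO F=BYGO R=GOWR B=WGBB L=RROY
After move 4 (F): F=GBOY U=WBYR R=WOOR D=WGYY L=RROG
Query: R face = WOOR

Answer: W O O R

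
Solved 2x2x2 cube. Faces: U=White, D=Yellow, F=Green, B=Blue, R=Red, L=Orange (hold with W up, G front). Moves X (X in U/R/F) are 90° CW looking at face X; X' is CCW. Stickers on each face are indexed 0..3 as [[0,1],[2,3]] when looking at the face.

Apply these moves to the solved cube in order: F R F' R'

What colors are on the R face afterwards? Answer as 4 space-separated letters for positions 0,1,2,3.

Answer: W R B R

Derivation:
After move 1 (F): F=GGGG U=WWOO R=WRWR D=RRYY L=OYOY
After move 2 (R): R=WWRR U=WGOG F=GRGY D=RBYB B=OBWB
After move 3 (F'): F=RYGG U=WGWR R=BWRR D=YYYB L=OGOO
After move 4 (R'): R=WRBR U=WWWO F=RGGR D=YYYG B=BBYB
Query: R face = WRBR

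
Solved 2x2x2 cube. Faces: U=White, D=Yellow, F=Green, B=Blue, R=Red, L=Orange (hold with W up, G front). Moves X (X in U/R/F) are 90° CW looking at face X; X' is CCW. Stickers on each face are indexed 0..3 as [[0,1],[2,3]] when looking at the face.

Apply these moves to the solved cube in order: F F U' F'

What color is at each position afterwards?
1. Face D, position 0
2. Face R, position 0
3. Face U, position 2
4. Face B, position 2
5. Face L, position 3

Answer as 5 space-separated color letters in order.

Answer: B W G B W

Derivation:
After move 1 (F): F=GGGG U=WWOO R=WRWR D=RRYY L=OYOY
After move 2 (F): F=GGGG U=WWYY R=OROR D=WWYY L=OROR
After move 3 (U'): U=WYWY F=ORGG R=GGOR B=ORBB L=BBOR
After move 4 (F'): F=RGOG U=WYGO R=WGWR D=BRYY L=BYOW
Query 1: D[0] = B
Query 2: R[0] = W
Query 3: U[2] = G
Query 4: B[2] = B
Query 5: L[3] = W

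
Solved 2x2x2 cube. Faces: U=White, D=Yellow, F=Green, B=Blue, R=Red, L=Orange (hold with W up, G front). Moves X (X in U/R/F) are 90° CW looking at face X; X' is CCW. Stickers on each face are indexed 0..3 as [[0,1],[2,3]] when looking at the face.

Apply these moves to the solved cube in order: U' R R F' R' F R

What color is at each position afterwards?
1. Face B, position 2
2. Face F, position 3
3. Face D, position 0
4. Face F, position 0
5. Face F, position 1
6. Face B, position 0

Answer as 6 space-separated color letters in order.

Answer: O G W O R Y

Derivation:
After move 1 (U'): U=WWWW F=OOGG R=GGRR B=RRBB L=BBOO
After move 2 (R): R=RGRG U=WOWG F=OYGY D=YBYR B=WRWB
After move 3 (R): R=RRGG U=WYWY F=OBGR D=YWYW B=GROB
After move 4 (F'): F=BROG U=WYRG R=WRYG D=BOYW L=BYOW
After move 5 (R'): R=RGWY U=WORG F=BYOG D=BRYG B=WROB
After move 6 (F): F=OBGY U=WOWY R=RGGY D=WRYG L=BBOR
After move 7 (R): R=GRYG U=WBWY F=ORGG D=WOYW B=YROB
Query 1: B[2] = O
Query 2: F[3] = G
Query 3: D[0] = W
Query 4: F[0] = O
Query 5: F[1] = R
Query 6: B[0] = Y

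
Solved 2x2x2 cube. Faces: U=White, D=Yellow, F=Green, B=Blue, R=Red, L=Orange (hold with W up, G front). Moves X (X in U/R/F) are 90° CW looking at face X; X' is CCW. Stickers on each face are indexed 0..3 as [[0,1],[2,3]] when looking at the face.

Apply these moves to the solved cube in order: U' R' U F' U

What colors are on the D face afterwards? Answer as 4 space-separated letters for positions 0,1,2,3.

Answer: W O Y G

Derivation:
After move 1 (U'): U=WWWW F=OOGG R=GGRR B=RRBB L=BBOO
After move 2 (R'): R=GRGR U=WBWR F=OWGW D=YOYG B=YRYB
After move 3 (U): U=WWRB F=GRGW R=YRGR B=BBYB L=OWOO
After move 4 (F'): F=RWGG U=WWYG R=ORYR D=WOYG L=OBOR
After move 5 (U): U=YWGW F=ORGG R=BBYR B=OBYB L=RWOR
Query: D face = WOYG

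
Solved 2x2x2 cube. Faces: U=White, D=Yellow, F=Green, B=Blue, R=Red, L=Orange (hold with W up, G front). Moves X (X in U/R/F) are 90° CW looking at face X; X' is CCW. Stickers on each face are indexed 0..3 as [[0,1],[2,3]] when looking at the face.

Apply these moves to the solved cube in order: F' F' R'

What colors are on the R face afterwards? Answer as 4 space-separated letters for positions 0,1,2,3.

After move 1 (F'): F=GGGG U=WWRR R=YRYR D=OOYY L=OWOW
After move 2 (F'): F=GGGG U=WWYY R=OROR D=WWYY L=OROR
After move 3 (R'): R=RROO U=WBYB F=GWGY D=WGYG B=YBWB
Query: R face = RROO

Answer: R R O O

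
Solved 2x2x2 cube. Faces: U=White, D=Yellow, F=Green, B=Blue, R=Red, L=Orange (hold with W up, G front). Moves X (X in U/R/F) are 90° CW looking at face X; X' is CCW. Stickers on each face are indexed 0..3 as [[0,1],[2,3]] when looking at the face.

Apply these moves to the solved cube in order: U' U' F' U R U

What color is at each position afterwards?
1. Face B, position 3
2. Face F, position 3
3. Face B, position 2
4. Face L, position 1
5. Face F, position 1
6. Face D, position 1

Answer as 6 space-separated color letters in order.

Answer: B Y W O G B

Derivation:
After move 1 (U'): U=WWWW F=OOGG R=GGRR B=RRBB L=BBOO
After move 2 (U'): U=WWWW F=BBGG R=OORR B=GGBB L=RROO
After move 3 (F'): F=BGBG U=WWOR R=YOYR D=ROYY L=RWOW
After move 4 (U): U=OWRW F=YOBG R=GGYR B=RWBB L=BGOW
After move 5 (R): R=YGRG U=OORG F=YOBY D=RBYR B=WWWB
After move 6 (U): U=ROGO F=YGBY R=WWRG B=BGWB L=YOOW
Query 1: B[3] = B
Query 2: F[3] = Y
Query 3: B[2] = W
Query 4: L[1] = O
Query 5: F[1] = G
Query 6: D[1] = B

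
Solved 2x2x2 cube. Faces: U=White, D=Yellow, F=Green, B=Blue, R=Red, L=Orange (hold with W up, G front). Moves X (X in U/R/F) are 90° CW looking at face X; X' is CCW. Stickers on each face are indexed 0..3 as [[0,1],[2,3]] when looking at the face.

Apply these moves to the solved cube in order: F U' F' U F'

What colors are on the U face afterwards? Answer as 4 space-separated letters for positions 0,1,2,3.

After move 1 (F): F=GGGG U=WWOO R=WRWR D=RRYY L=OYOY
After move 2 (U'): U=WOWO F=OYGG R=GGWR B=WRBB L=BBOY
After move 3 (F'): F=YGOG U=WOGW R=RGRR D=BYYY L=BOOW
After move 4 (U): U=GWWO F=RGOG R=WRRR B=BOBB L=YGOW
After move 5 (F'): F=GGRO U=GWWR R=YRBR D=GWYY L=YOOW
Query: U face = GWWR

Answer: G W W R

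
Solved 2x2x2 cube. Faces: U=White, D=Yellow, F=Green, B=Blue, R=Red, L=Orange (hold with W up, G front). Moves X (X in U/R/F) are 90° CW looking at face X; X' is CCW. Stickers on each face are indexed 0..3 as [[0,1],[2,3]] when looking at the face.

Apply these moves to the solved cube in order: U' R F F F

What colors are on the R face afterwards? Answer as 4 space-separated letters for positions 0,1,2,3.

Answer: B G Y G

Derivation:
After move 1 (U'): U=WWWW F=OOGG R=GGRR B=RRBB L=BBOO
After move 2 (R): R=RGRG U=WOWG F=OYGY D=YBYR B=WRWB
After move 3 (F): F=GOYY U=WOOB R=WGGG D=RRYR L=BYOB
After move 4 (F): F=YGYO U=WOBY R=OGBG D=GWYR L=BROR
After move 5 (F): F=YYOG U=WORR R=BGYG D=BOYR L=BGOW
Query: R face = BGYG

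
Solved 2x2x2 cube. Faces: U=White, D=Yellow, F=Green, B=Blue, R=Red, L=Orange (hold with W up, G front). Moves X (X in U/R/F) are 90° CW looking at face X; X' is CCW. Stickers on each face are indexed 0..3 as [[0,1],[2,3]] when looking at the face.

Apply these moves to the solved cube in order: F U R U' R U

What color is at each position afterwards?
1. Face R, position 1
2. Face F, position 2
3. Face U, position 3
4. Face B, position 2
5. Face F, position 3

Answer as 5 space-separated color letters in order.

Answer: B G G G O

Derivation:
After move 1 (F): F=GGGG U=WWOO R=WRWR D=RRYY L=OYOY
After move 2 (U): U=OWOW F=WRGG R=BBWR B=OYBB L=GGOY
After move 3 (R): R=WBRB U=OROG F=WRGY D=RBYO B=WYWB
After move 4 (U'): U=RGOO F=GGGY R=WRRB B=WBWB L=WYOY
After move 5 (R): R=RWBR U=RGOY F=GBGO D=RWYW B=OBGB
After move 6 (U): U=ORYG F=RWGO R=OBBR B=WYGB L=GBOY
Query 1: R[1] = B
Query 2: F[2] = G
Query 3: U[3] = G
Query 4: B[2] = G
Query 5: F[3] = O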